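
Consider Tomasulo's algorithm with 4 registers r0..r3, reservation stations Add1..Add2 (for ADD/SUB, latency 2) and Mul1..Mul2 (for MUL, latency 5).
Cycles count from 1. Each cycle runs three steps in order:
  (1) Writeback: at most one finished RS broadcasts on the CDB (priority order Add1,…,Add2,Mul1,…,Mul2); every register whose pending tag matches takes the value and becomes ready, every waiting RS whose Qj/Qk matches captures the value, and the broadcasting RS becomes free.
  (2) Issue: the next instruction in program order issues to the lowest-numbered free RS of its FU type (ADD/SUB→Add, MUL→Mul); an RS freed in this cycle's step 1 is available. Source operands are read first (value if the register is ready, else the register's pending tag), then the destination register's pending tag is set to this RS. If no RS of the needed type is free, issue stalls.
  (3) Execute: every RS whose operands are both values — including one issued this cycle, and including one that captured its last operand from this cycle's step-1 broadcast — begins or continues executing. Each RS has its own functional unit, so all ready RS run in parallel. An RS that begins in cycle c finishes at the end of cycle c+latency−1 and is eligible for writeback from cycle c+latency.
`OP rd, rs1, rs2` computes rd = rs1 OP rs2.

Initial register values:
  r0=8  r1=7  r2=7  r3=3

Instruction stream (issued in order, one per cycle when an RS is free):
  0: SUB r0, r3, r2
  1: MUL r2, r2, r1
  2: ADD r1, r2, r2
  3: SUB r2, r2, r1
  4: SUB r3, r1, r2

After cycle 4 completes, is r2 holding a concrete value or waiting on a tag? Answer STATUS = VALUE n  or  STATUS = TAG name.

  c1: issue SUB r0<-Add1  regs: r0:Add1,r1:7,r2:7,r3:3
  c2: issue MUL r2<-Mul1  regs: r0:Add1,r1:7,r2:Mul1,r3:3
  c3: CDB Add1=-4; issue ADD r1<-Add1  regs: r0:-4,r1:Add1,r2:Mul1,r3:3
  c4: issue SUB r2<-Add2  regs: r0:-4,r1:Add1,r2:Add2,r3:3

STATUS = TAG Add2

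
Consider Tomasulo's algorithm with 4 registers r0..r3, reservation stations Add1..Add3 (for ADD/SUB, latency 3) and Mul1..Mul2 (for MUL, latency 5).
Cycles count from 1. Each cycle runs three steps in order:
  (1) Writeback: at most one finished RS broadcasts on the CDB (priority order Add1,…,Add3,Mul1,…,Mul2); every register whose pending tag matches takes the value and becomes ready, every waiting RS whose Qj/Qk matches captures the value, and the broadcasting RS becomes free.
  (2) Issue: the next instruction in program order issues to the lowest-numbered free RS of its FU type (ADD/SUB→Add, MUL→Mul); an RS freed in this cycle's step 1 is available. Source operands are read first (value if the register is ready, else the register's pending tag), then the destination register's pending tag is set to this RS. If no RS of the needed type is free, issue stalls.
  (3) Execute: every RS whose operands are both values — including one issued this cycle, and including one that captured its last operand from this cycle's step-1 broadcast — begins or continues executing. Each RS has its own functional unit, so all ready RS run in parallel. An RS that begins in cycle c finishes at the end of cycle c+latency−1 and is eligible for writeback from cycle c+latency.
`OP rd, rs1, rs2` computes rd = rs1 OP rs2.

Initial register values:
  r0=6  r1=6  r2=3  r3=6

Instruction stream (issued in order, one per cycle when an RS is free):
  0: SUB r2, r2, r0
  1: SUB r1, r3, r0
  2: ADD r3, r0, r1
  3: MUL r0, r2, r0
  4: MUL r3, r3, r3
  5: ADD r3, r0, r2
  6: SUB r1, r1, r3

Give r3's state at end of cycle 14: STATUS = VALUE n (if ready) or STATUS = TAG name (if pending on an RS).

STATUS = VALUE -21

c1: issue SUB r2<-Add1 | r0:6,r1:6,r2:Add1,r3:6
c2: issue SUB r1<-Add2 | r0:6,r1:Add2,r2:Add1,r3:6
c3: issue ADD r3<-Add3 | r0:6,r1:Add2,r2:Add1,r3:Add3
c4: CDB Add1=-3; issue MUL r0<-Mul1 | r0:Mul1,r1:Add2,r2:-3,r3:Add3
c5: CDB Add2=0; issue MUL r3<-Mul2 | r0:Mul1,r1:0,r2:-3,r3:Mul2
c6: issue ADD r3<-Add1 | r0:Mul1,r1:0,r2:-3,r3:Add1
c7: issue SUB r1<-Add2 | r0:Mul1,r1:Add2,r2:-3,r3:Add1
c8: CDB Add3=6 | r0:Mul1,r1:Add2,r2:-3,r3:Add1
c9: CDB Mul1=-18 | r0:-18,r1:Add2,r2:-3,r3:Add1
c10: - | r0:-18,r1:Add2,r2:-3,r3:Add1
c11: - | r0:-18,r1:Add2,r2:-3,r3:Add1
c12: CDB Add1=-21 | r0:-18,r1:Add2,r2:-3,r3:-21
c13: CDB Mul2=36 | r0:-18,r1:Add2,r2:-3,r3:-21
c14: - | r0:-18,r1:Add2,r2:-3,r3:-21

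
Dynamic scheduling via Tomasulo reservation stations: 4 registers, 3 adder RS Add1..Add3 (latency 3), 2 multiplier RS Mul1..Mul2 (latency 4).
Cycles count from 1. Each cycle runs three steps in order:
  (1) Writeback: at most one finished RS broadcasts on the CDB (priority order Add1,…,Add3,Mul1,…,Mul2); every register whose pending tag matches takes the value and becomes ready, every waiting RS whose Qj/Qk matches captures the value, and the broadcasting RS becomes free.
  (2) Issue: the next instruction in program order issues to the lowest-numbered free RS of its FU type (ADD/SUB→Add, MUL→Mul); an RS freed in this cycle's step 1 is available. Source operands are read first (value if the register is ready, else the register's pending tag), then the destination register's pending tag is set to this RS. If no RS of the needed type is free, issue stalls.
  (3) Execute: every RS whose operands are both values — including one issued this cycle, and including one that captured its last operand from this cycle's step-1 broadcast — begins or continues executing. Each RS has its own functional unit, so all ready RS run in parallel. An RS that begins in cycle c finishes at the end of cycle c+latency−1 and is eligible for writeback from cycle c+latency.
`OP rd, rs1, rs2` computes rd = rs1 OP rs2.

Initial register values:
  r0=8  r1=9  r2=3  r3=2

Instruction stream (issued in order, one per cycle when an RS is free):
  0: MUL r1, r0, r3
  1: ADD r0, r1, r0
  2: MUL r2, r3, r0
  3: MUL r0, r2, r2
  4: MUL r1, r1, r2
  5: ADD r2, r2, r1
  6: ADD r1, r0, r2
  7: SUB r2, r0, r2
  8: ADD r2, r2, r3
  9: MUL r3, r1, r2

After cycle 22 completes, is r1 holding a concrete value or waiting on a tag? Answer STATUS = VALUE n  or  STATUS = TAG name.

c1: issue MUL r1<-Mul1 | r0:8,r1:Mul1,r2:3,r3:2
c2: issue ADD r0<-Add1 | r0:Add1,r1:Mul1,r2:3,r3:2
c3: issue MUL r2<-Mul2 | r0:Add1,r1:Mul1,r2:Mul2,r3:2
c4: stall | r0:Add1,r1:Mul1,r2:Mul2,r3:2
c5: CDB Mul1=16; issue MUL r0<-Mul1 | r0:Mul1,r1:16,r2:Mul2,r3:2
c6: stall | r0:Mul1,r1:16,r2:Mul2,r3:2
c7: stall | r0:Mul1,r1:16,r2:Mul2,r3:2
c8: CDB Add1=24; stall | r0:Mul1,r1:16,r2:Mul2,r3:2
c9: stall | r0:Mul1,r1:16,r2:Mul2,r3:2
c10: stall | r0:Mul1,r1:16,r2:Mul2,r3:2
c11: stall | r0:Mul1,r1:16,r2:Mul2,r3:2
c12: CDB Mul2=48; issue MUL r1<-Mul2 | r0:Mul1,r1:Mul2,r2:48,r3:2
c13: issue ADD r2<-Add1 | r0:Mul1,r1:Mul2,r2:Add1,r3:2
c14: issue ADD r1<-Add2 | r0:Mul1,r1:Add2,r2:Add1,r3:2
c15: issue SUB r2<-Add3 | r0:Mul1,r1:Add2,r2:Add3,r3:2
c16: CDB Mul1=2304; stall | r0:2304,r1:Add2,r2:Add3,r3:2
c17: CDB Mul2=768; stall | r0:2304,r1:Add2,r2:Add3,r3:2
c18: stall | r0:2304,r1:Add2,r2:Add3,r3:2
c19: stall | r0:2304,r1:Add2,r2:Add3,r3:2
c20: CDB Add1=816; issue ADD r2<-Add1 | r0:2304,r1:Add2,r2:Add1,r3:2
c21: issue MUL r3<-Mul1 | r0:2304,r1:Add2,r2:Add1,r3:Mul1
c22: - | r0:2304,r1:Add2,r2:Add1,r3:Mul1

STATUS = TAG Add2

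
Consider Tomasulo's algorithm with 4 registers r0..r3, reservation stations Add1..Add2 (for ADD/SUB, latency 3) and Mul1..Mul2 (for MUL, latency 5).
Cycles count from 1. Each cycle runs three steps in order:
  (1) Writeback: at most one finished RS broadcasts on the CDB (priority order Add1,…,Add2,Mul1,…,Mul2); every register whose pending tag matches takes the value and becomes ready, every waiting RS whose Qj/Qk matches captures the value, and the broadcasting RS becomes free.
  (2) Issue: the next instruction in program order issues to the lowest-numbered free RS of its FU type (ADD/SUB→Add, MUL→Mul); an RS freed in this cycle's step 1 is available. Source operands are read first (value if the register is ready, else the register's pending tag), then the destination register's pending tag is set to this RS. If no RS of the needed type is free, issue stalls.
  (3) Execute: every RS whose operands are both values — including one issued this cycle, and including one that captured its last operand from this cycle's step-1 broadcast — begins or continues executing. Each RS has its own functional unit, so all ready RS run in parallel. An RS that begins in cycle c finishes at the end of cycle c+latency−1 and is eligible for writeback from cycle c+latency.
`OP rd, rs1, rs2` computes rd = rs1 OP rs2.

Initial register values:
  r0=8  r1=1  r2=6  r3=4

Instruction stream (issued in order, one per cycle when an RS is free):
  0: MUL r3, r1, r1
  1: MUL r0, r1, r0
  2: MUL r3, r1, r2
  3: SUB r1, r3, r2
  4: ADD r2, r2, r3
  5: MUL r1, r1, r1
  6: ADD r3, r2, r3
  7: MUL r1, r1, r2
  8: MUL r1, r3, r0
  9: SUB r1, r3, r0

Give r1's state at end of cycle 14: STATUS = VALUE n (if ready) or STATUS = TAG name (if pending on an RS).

cycle 1: issue MUL r3<-Mul1 // r0:8,r1:1,r2:6,r3:Mul1
cycle 2: issue MUL r0<-Mul2 // r0:Mul2,r1:1,r2:6,r3:Mul1
cycle 3: stall // r0:Mul2,r1:1,r2:6,r3:Mul1
cycle 4: stall // r0:Mul2,r1:1,r2:6,r3:Mul1
cycle 5: stall // r0:Mul2,r1:1,r2:6,r3:Mul1
cycle 6: CDB Mul1=1; issue MUL r3<-Mul1 // r0:Mul2,r1:1,r2:6,r3:Mul1
cycle 7: CDB Mul2=8; issue SUB r1<-Add1 // r0:8,r1:Add1,r2:6,r3:Mul1
cycle 8: issue ADD r2<-Add2 // r0:8,r1:Add1,r2:Add2,r3:Mul1
cycle 9: issue MUL r1<-Mul2 // r0:8,r1:Mul2,r2:Add2,r3:Mul1
cycle 10: stall // r0:8,r1:Mul2,r2:Add2,r3:Mul1
cycle 11: CDB Mul1=6; stall // r0:8,r1:Mul2,r2:Add2,r3:6
cycle 12: stall // r0:8,r1:Mul2,r2:Add2,r3:6
cycle 13: stall // r0:8,r1:Mul2,r2:Add2,r3:6
cycle 14: CDB Add1=0; issue ADD r3<-Add1 // r0:8,r1:Mul2,r2:Add2,r3:Add1

STATUS = TAG Mul2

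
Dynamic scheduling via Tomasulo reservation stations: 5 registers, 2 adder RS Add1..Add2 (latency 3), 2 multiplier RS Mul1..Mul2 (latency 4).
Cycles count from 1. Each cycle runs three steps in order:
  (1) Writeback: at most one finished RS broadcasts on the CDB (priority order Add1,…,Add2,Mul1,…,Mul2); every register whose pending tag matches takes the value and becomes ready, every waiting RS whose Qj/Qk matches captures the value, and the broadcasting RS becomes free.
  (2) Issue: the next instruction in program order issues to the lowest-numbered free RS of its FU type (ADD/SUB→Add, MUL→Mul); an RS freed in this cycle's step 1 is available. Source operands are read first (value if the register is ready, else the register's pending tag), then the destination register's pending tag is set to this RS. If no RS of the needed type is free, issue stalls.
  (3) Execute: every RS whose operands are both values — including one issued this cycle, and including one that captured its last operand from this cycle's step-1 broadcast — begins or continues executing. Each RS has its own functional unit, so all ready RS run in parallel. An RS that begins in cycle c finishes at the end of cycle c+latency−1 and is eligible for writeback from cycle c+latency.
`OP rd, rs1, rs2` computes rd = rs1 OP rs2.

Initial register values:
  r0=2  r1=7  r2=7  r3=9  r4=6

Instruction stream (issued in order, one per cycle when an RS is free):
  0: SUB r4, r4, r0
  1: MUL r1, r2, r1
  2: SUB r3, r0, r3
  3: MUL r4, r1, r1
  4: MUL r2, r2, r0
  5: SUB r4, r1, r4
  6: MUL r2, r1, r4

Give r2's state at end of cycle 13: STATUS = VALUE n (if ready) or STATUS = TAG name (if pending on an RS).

c1: issue SUB r4<-Add1 | r0:2,r1:7,r2:7,r3:9,r4:Add1
c2: issue MUL r1<-Mul1 | r0:2,r1:Mul1,r2:7,r3:9,r4:Add1
c3: issue SUB r3<-Add2 | r0:2,r1:Mul1,r2:7,r3:Add2,r4:Add1
c4: CDB Add1=4; issue MUL r4<-Mul2 | r0:2,r1:Mul1,r2:7,r3:Add2,r4:Mul2
c5: stall | r0:2,r1:Mul1,r2:7,r3:Add2,r4:Mul2
c6: CDB Add2=-7; stall | r0:2,r1:Mul1,r2:7,r3:-7,r4:Mul2
c7: CDB Mul1=49; issue MUL r2<-Mul1 | r0:2,r1:49,r2:Mul1,r3:-7,r4:Mul2
c8: issue SUB r4<-Add1 | r0:2,r1:49,r2:Mul1,r3:-7,r4:Add1
c9: stall | r0:2,r1:49,r2:Mul1,r3:-7,r4:Add1
c10: stall | r0:2,r1:49,r2:Mul1,r3:-7,r4:Add1
c11: CDB Mul1=14; issue MUL r2<-Mul1 | r0:2,r1:49,r2:Mul1,r3:-7,r4:Add1
c12: CDB Mul2=2401 | r0:2,r1:49,r2:Mul1,r3:-7,r4:Add1
c13: - | r0:2,r1:49,r2:Mul1,r3:-7,r4:Add1

STATUS = TAG Mul1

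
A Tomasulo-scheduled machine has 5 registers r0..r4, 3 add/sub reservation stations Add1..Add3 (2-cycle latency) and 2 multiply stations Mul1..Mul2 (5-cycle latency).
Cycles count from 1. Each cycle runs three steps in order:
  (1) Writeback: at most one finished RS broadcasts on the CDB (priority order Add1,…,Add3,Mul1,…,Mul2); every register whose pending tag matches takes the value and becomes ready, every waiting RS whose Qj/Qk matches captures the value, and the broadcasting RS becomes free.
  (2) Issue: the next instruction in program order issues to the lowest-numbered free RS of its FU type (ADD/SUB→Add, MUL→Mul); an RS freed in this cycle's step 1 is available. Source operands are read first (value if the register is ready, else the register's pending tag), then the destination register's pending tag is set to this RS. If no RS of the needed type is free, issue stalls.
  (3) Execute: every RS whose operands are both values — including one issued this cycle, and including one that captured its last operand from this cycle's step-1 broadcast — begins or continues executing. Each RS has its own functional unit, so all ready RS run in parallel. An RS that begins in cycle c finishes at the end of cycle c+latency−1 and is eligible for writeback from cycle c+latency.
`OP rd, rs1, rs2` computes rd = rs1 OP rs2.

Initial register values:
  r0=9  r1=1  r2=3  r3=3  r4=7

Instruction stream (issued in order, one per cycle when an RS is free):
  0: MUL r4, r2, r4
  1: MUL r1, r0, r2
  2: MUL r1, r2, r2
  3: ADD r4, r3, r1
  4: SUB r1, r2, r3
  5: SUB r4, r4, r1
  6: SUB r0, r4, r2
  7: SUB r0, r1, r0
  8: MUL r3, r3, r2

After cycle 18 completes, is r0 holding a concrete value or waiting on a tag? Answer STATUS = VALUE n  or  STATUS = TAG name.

cycle 1: issue MUL r4<-Mul1 // r0:9,r1:1,r2:3,r3:3,r4:Mul1
cycle 2: issue MUL r1<-Mul2 // r0:9,r1:Mul2,r2:3,r3:3,r4:Mul1
cycle 3: stall // r0:9,r1:Mul2,r2:3,r3:3,r4:Mul1
cycle 4: stall // r0:9,r1:Mul2,r2:3,r3:3,r4:Mul1
cycle 5: stall // r0:9,r1:Mul2,r2:3,r3:3,r4:Mul1
cycle 6: CDB Mul1=21; issue MUL r1<-Mul1 // r0:9,r1:Mul1,r2:3,r3:3,r4:21
cycle 7: CDB Mul2=27; issue ADD r4<-Add1 // r0:9,r1:Mul1,r2:3,r3:3,r4:Add1
cycle 8: issue SUB r1<-Add2 // r0:9,r1:Add2,r2:3,r3:3,r4:Add1
cycle 9: issue SUB r4<-Add3 // r0:9,r1:Add2,r2:3,r3:3,r4:Add3
cycle 10: CDB Add2=0; issue SUB r0<-Add2 // r0:Add2,r1:0,r2:3,r3:3,r4:Add3
cycle 11: CDB Mul1=9; stall // r0:Add2,r1:0,r2:3,r3:3,r4:Add3
cycle 12: stall // r0:Add2,r1:0,r2:3,r3:3,r4:Add3
cycle 13: CDB Add1=12; issue SUB r0<-Add1 // r0:Add1,r1:0,r2:3,r3:3,r4:Add3
cycle 14: issue MUL r3<-Mul1 // r0:Add1,r1:0,r2:3,r3:Mul1,r4:Add3
cycle 15: CDB Add3=12 // r0:Add1,r1:0,r2:3,r3:Mul1,r4:12
cycle 16: - // r0:Add1,r1:0,r2:3,r3:Mul1,r4:12
cycle 17: CDB Add2=9 // r0:Add1,r1:0,r2:3,r3:Mul1,r4:12
cycle 18: - // r0:Add1,r1:0,r2:3,r3:Mul1,r4:12

STATUS = TAG Add1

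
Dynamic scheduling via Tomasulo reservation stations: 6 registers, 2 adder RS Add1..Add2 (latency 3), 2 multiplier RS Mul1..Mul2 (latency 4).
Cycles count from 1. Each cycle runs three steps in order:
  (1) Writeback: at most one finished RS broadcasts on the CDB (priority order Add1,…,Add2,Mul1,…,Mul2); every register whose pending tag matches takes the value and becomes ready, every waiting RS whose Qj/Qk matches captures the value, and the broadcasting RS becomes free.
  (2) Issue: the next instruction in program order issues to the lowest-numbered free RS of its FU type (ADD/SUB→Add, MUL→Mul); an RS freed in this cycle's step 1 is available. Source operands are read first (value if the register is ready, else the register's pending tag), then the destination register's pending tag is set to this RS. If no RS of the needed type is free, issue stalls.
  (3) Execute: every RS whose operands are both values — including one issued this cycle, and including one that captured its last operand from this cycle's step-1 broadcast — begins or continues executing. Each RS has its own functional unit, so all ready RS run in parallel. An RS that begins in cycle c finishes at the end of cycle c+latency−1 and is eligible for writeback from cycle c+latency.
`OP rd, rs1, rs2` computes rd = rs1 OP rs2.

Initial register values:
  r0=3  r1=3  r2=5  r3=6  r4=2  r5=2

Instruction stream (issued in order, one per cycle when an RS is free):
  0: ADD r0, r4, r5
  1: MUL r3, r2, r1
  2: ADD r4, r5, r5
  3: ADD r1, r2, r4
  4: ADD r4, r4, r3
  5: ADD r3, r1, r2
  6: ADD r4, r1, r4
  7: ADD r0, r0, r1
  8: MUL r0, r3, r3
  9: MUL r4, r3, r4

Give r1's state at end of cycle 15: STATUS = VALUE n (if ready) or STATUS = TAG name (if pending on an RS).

cycle 1: issue ADD r0<-Add1 // r0:Add1,r1:3,r2:5,r3:6,r4:2,r5:2
cycle 2: issue MUL r3<-Mul1 // r0:Add1,r1:3,r2:5,r3:Mul1,r4:2,r5:2
cycle 3: issue ADD r4<-Add2 // r0:Add1,r1:3,r2:5,r3:Mul1,r4:Add2,r5:2
cycle 4: CDB Add1=4; issue ADD r1<-Add1 // r0:4,r1:Add1,r2:5,r3:Mul1,r4:Add2,r5:2
cycle 5: stall // r0:4,r1:Add1,r2:5,r3:Mul1,r4:Add2,r5:2
cycle 6: CDB Add2=4; issue ADD r4<-Add2 // r0:4,r1:Add1,r2:5,r3:Mul1,r4:Add2,r5:2
cycle 7: CDB Mul1=15; stall // r0:4,r1:Add1,r2:5,r3:15,r4:Add2,r5:2
cycle 8: stall // r0:4,r1:Add1,r2:5,r3:15,r4:Add2,r5:2
cycle 9: CDB Add1=9; issue ADD r3<-Add1 // r0:4,r1:9,r2:5,r3:Add1,r4:Add2,r5:2
cycle 10: CDB Add2=19; issue ADD r4<-Add2 // r0:4,r1:9,r2:5,r3:Add1,r4:Add2,r5:2
cycle 11: stall // r0:4,r1:9,r2:5,r3:Add1,r4:Add2,r5:2
cycle 12: CDB Add1=14; issue ADD r0<-Add1 // r0:Add1,r1:9,r2:5,r3:14,r4:Add2,r5:2
cycle 13: CDB Add2=28; issue MUL r0<-Mul1 // r0:Mul1,r1:9,r2:5,r3:14,r4:28,r5:2
cycle 14: issue MUL r4<-Mul2 // r0:Mul1,r1:9,r2:5,r3:14,r4:Mul2,r5:2
cycle 15: CDB Add1=13 // r0:Mul1,r1:9,r2:5,r3:14,r4:Mul2,r5:2

STATUS = VALUE 9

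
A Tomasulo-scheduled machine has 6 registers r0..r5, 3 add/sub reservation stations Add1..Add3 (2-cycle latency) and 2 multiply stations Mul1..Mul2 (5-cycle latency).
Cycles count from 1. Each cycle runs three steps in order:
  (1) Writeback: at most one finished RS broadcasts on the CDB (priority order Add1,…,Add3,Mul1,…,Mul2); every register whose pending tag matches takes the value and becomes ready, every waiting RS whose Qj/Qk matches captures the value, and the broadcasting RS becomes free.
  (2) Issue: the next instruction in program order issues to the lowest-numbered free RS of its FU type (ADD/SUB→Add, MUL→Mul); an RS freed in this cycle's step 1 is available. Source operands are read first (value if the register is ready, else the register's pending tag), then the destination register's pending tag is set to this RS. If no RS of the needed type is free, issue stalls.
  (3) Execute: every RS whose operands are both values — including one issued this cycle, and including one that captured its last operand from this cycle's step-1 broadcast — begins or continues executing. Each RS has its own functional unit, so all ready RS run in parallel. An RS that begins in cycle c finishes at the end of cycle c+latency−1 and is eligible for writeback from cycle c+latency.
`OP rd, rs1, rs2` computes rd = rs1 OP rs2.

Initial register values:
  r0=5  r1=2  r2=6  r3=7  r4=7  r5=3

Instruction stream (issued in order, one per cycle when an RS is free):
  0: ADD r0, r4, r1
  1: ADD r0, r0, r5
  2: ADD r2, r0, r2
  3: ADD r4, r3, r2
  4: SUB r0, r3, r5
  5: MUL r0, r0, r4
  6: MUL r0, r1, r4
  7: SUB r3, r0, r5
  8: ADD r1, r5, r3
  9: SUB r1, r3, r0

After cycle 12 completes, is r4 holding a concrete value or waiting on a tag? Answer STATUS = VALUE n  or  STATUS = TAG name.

cycle 1: issue ADD r0<-Add1 // r0:Add1,r1:2,r2:6,r3:7,r4:7,r5:3
cycle 2: issue ADD r0<-Add2 // r0:Add2,r1:2,r2:6,r3:7,r4:7,r5:3
cycle 3: CDB Add1=9; issue ADD r2<-Add1 // r0:Add2,r1:2,r2:Add1,r3:7,r4:7,r5:3
cycle 4: issue ADD r4<-Add3 // r0:Add2,r1:2,r2:Add1,r3:7,r4:Add3,r5:3
cycle 5: CDB Add2=12; issue SUB r0<-Add2 // r0:Add2,r1:2,r2:Add1,r3:7,r4:Add3,r5:3
cycle 6: issue MUL r0<-Mul1 // r0:Mul1,r1:2,r2:Add1,r3:7,r4:Add3,r5:3
cycle 7: CDB Add1=18; issue MUL r0<-Mul2 // r0:Mul2,r1:2,r2:18,r3:7,r4:Add3,r5:3
cycle 8: CDB Add2=4; issue SUB r3<-Add1 // r0:Mul2,r1:2,r2:18,r3:Add1,r4:Add3,r5:3
cycle 9: CDB Add3=25; issue ADD r1<-Add2 // r0:Mul2,r1:Add2,r2:18,r3:Add1,r4:25,r5:3
cycle 10: issue SUB r1<-Add3 // r0:Mul2,r1:Add3,r2:18,r3:Add1,r4:25,r5:3
cycle 11: - // r0:Mul2,r1:Add3,r2:18,r3:Add1,r4:25,r5:3
cycle 12: - // r0:Mul2,r1:Add3,r2:18,r3:Add1,r4:25,r5:3

STATUS = VALUE 25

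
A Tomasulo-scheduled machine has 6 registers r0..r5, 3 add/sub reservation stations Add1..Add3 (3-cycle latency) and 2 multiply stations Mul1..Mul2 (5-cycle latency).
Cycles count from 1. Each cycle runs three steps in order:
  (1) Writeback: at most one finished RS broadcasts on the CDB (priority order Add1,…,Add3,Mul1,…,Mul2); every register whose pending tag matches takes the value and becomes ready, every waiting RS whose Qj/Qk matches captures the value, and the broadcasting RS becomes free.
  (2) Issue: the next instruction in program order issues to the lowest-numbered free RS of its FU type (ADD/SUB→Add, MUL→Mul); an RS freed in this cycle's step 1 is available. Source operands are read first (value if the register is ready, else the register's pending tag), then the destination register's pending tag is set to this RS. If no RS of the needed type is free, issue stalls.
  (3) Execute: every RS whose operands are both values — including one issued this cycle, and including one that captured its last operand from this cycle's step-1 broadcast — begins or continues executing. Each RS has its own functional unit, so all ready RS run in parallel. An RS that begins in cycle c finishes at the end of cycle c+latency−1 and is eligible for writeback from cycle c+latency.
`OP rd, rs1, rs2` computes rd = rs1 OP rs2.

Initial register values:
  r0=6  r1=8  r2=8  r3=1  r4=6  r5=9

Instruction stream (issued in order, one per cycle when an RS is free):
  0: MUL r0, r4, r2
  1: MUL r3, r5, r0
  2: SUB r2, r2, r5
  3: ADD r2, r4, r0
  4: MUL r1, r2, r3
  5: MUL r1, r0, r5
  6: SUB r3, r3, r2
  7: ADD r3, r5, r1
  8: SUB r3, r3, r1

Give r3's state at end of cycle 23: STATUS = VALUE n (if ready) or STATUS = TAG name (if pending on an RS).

cycle 1: issue MUL r0<-Mul1 // r0:Mul1,r1:8,r2:8,r3:1,r4:6,r5:9
cycle 2: issue MUL r3<-Mul2 // r0:Mul1,r1:8,r2:8,r3:Mul2,r4:6,r5:9
cycle 3: issue SUB r2<-Add1 // r0:Mul1,r1:8,r2:Add1,r3:Mul2,r4:6,r5:9
cycle 4: issue ADD r2<-Add2 // r0:Mul1,r1:8,r2:Add2,r3:Mul2,r4:6,r5:9
cycle 5: stall // r0:Mul1,r1:8,r2:Add2,r3:Mul2,r4:6,r5:9
cycle 6: CDB Add1=-1; stall // r0:Mul1,r1:8,r2:Add2,r3:Mul2,r4:6,r5:9
cycle 7: CDB Mul1=48; issue MUL r1<-Mul1 // r0:48,r1:Mul1,r2:Add2,r3:Mul2,r4:6,r5:9
cycle 8: stall // r0:48,r1:Mul1,r2:Add2,r3:Mul2,r4:6,r5:9
cycle 9: stall // r0:48,r1:Mul1,r2:Add2,r3:Mul2,r4:6,r5:9
cycle 10: CDB Add2=54; stall // r0:48,r1:Mul1,r2:54,r3:Mul2,r4:6,r5:9
cycle 11: stall // r0:48,r1:Mul1,r2:54,r3:Mul2,r4:6,r5:9
cycle 12: CDB Mul2=432; issue MUL r1<-Mul2 // r0:48,r1:Mul2,r2:54,r3:432,r4:6,r5:9
cycle 13: issue SUB r3<-Add1 // r0:48,r1:Mul2,r2:54,r3:Add1,r4:6,r5:9
cycle 14: issue ADD r3<-Add2 // r0:48,r1:Mul2,r2:54,r3:Add2,r4:6,r5:9
cycle 15: issue SUB r3<-Add3 // r0:48,r1:Mul2,r2:54,r3:Add3,r4:6,r5:9
cycle 16: CDB Add1=378 // r0:48,r1:Mul2,r2:54,r3:Add3,r4:6,r5:9
cycle 17: CDB Mul1=23328 // r0:48,r1:Mul2,r2:54,r3:Add3,r4:6,r5:9
cycle 18: CDB Mul2=432 // r0:48,r1:432,r2:54,r3:Add3,r4:6,r5:9
cycle 19: - // r0:48,r1:432,r2:54,r3:Add3,r4:6,r5:9
cycle 20: - // r0:48,r1:432,r2:54,r3:Add3,r4:6,r5:9
cycle 21: CDB Add2=441 // r0:48,r1:432,r2:54,r3:Add3,r4:6,r5:9
cycle 22: - // r0:48,r1:432,r2:54,r3:Add3,r4:6,r5:9
cycle 23: - // r0:48,r1:432,r2:54,r3:Add3,r4:6,r5:9

STATUS = TAG Add3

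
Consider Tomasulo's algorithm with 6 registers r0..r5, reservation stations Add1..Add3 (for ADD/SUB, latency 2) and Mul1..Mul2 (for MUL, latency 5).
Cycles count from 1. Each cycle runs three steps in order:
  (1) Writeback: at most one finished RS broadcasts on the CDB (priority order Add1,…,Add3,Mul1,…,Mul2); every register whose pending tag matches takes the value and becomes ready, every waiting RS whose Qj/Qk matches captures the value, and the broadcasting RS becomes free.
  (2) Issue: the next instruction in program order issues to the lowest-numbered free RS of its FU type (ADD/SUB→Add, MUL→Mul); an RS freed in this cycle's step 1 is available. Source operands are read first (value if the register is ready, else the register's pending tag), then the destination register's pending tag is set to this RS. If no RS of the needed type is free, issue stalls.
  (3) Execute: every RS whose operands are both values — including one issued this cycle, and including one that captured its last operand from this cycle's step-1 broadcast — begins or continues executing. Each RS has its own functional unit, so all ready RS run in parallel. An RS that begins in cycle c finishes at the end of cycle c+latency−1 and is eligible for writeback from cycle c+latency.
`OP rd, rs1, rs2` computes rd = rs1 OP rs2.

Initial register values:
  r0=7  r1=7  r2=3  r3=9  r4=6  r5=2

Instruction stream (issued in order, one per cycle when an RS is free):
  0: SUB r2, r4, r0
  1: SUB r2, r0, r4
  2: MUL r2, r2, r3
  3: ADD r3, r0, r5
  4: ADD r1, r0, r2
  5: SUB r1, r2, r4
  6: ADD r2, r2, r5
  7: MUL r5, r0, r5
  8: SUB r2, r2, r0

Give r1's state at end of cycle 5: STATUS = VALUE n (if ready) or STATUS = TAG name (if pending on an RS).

cycle 1: issue SUB r2<-Add1 // r0:7,r1:7,r2:Add1,r3:9,r4:6,r5:2
cycle 2: issue SUB r2<-Add2 // r0:7,r1:7,r2:Add2,r3:9,r4:6,r5:2
cycle 3: CDB Add1=-1; issue MUL r2<-Mul1 // r0:7,r1:7,r2:Mul1,r3:9,r4:6,r5:2
cycle 4: CDB Add2=1; issue ADD r3<-Add1 // r0:7,r1:7,r2:Mul1,r3:Add1,r4:6,r5:2
cycle 5: issue ADD r1<-Add2 // r0:7,r1:Add2,r2:Mul1,r3:Add1,r4:6,r5:2

STATUS = TAG Add2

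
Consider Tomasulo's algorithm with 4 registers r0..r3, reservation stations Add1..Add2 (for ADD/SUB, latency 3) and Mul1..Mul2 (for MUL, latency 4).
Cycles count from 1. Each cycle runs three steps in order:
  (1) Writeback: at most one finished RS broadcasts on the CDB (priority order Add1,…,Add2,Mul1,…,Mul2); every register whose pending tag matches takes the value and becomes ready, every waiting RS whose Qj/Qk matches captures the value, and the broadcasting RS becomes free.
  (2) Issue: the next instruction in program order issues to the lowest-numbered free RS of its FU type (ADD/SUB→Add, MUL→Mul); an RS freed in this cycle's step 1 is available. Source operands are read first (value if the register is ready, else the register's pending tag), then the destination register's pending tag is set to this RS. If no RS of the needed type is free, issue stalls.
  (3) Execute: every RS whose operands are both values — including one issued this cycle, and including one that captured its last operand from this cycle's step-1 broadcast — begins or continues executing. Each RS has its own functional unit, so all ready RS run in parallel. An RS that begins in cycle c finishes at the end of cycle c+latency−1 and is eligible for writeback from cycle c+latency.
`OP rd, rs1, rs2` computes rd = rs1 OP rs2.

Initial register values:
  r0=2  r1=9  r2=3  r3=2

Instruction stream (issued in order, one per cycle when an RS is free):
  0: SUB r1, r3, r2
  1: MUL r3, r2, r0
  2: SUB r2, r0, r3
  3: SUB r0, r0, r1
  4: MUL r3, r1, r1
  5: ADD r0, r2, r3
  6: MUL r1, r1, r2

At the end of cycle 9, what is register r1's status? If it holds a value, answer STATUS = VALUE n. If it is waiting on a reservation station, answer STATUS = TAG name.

  c1: issue SUB r1<-Add1  regs: r0:2,r1:Add1,r2:3,r3:2
  c2: issue MUL r3<-Mul1  regs: r0:2,r1:Add1,r2:3,r3:Mul1
  c3: issue SUB r2<-Add2  regs: r0:2,r1:Add1,r2:Add2,r3:Mul1
  c4: CDB Add1=-1; issue SUB r0<-Add1  regs: r0:Add1,r1:-1,r2:Add2,r3:Mul1
  c5: issue MUL r3<-Mul2  regs: r0:Add1,r1:-1,r2:Add2,r3:Mul2
  c6: CDB Mul1=6; stall  regs: r0:Add1,r1:-1,r2:Add2,r3:Mul2
  c7: CDB Add1=3; issue ADD r0<-Add1  regs: r0:Add1,r1:-1,r2:Add2,r3:Mul2
  c8: issue MUL r1<-Mul1  regs: r0:Add1,r1:Mul1,r2:Add2,r3:Mul2
  c9: CDB Add2=-4  regs: r0:Add1,r1:Mul1,r2:-4,r3:Mul2

STATUS = TAG Mul1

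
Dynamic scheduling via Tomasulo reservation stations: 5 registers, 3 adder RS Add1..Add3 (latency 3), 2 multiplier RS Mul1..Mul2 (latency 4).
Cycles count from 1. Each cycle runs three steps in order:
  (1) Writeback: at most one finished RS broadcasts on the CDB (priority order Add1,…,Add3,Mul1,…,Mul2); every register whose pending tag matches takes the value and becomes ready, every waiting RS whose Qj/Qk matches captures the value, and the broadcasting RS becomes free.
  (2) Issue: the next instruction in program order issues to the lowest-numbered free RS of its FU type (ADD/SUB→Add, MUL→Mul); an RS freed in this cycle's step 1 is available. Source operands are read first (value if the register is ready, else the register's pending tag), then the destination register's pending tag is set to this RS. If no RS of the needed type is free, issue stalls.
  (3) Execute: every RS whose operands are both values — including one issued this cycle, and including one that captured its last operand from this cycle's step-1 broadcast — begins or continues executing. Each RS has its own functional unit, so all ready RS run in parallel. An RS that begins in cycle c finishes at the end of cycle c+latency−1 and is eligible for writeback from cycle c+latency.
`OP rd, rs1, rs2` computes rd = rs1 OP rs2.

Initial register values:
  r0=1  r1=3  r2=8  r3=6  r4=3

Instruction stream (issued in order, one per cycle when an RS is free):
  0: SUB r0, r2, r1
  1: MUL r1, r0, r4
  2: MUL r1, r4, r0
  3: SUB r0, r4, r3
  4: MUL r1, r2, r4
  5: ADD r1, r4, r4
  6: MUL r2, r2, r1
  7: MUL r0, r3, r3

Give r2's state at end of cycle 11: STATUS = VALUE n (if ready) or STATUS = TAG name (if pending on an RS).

c1: issue SUB r0<-Add1 | r0:Add1,r1:3,r2:8,r3:6,r4:3
c2: issue MUL r1<-Mul1 | r0:Add1,r1:Mul1,r2:8,r3:6,r4:3
c3: issue MUL r1<-Mul2 | r0:Add1,r1:Mul2,r2:8,r3:6,r4:3
c4: CDB Add1=5; issue SUB r0<-Add1 | r0:Add1,r1:Mul2,r2:8,r3:6,r4:3
c5: stall | r0:Add1,r1:Mul2,r2:8,r3:6,r4:3
c6: stall | r0:Add1,r1:Mul2,r2:8,r3:6,r4:3
c7: CDB Add1=-3; stall | r0:-3,r1:Mul2,r2:8,r3:6,r4:3
c8: CDB Mul1=15; issue MUL r1<-Mul1 | r0:-3,r1:Mul1,r2:8,r3:6,r4:3
c9: CDB Mul2=15; issue ADD r1<-Add1 | r0:-3,r1:Add1,r2:8,r3:6,r4:3
c10: issue MUL r2<-Mul2 | r0:-3,r1:Add1,r2:Mul2,r3:6,r4:3
c11: stall | r0:-3,r1:Add1,r2:Mul2,r3:6,r4:3

STATUS = TAG Mul2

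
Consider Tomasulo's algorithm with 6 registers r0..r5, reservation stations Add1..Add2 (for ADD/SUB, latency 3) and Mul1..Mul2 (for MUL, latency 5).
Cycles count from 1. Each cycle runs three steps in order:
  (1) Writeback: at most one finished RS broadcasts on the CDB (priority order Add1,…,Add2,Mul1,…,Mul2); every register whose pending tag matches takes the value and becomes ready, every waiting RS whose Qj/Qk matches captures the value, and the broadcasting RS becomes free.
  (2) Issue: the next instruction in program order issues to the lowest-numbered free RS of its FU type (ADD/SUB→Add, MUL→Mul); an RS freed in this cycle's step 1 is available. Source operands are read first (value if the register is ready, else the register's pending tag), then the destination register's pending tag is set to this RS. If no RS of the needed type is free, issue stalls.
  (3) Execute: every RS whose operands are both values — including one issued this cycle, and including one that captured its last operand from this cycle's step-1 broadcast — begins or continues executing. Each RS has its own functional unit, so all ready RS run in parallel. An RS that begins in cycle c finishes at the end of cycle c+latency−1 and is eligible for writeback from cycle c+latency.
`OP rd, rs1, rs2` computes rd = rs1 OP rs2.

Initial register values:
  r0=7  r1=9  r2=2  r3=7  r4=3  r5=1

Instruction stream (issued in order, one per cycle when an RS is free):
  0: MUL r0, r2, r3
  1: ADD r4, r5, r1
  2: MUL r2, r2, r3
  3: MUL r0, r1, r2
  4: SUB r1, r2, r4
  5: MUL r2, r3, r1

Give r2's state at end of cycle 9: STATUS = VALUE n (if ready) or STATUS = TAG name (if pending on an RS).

c1: issue MUL r0<-Mul1 | r0:Mul1,r1:9,r2:2,r3:7,r4:3,r5:1
c2: issue ADD r4<-Add1 | r0:Mul1,r1:9,r2:2,r3:7,r4:Add1,r5:1
c3: issue MUL r2<-Mul2 | r0:Mul1,r1:9,r2:Mul2,r3:7,r4:Add1,r5:1
c4: stall | r0:Mul1,r1:9,r2:Mul2,r3:7,r4:Add1,r5:1
c5: CDB Add1=10; stall | r0:Mul1,r1:9,r2:Mul2,r3:7,r4:10,r5:1
c6: CDB Mul1=14; issue MUL r0<-Mul1 | r0:Mul1,r1:9,r2:Mul2,r3:7,r4:10,r5:1
c7: issue SUB r1<-Add1 | r0:Mul1,r1:Add1,r2:Mul2,r3:7,r4:10,r5:1
c8: CDB Mul2=14; issue MUL r2<-Mul2 | r0:Mul1,r1:Add1,r2:Mul2,r3:7,r4:10,r5:1
c9: - | r0:Mul1,r1:Add1,r2:Mul2,r3:7,r4:10,r5:1

STATUS = TAG Mul2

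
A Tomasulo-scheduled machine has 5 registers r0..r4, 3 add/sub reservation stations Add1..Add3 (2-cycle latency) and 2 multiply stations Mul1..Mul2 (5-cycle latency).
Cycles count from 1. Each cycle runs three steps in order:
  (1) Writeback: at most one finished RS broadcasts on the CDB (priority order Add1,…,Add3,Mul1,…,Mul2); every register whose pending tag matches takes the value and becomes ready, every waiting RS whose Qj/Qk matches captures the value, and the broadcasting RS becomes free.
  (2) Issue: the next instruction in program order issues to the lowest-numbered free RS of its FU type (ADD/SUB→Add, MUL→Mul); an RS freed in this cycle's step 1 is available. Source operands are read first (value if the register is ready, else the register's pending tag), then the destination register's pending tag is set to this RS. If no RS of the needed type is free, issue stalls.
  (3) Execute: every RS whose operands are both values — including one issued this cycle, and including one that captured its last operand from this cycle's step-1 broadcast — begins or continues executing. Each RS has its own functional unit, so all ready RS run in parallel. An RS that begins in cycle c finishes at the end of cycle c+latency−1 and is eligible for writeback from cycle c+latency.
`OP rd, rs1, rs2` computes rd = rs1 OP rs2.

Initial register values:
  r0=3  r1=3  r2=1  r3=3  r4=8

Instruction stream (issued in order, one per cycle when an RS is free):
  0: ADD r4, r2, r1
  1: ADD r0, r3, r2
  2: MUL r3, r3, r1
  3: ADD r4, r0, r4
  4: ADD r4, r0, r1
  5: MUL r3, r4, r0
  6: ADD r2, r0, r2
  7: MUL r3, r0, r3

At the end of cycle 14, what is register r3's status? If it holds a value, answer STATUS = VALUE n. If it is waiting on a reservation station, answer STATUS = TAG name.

STATUS = TAG Mul1

  c1: issue ADD r4<-Add1  regs: r0:3,r1:3,r2:1,r3:3,r4:Add1
  c2: issue ADD r0<-Add2  regs: r0:Add2,r1:3,r2:1,r3:3,r4:Add1
  c3: CDB Add1=4; issue MUL r3<-Mul1  regs: r0:Add2,r1:3,r2:1,r3:Mul1,r4:4
  c4: CDB Add2=4; issue ADD r4<-Add1  regs: r0:4,r1:3,r2:1,r3:Mul1,r4:Add1
  c5: issue ADD r4<-Add2  regs: r0:4,r1:3,r2:1,r3:Mul1,r4:Add2
  c6: CDB Add1=8; issue MUL r3<-Mul2  regs: r0:4,r1:3,r2:1,r3:Mul2,r4:Add2
  c7: CDB Add2=7; issue ADD r2<-Add1  regs: r0:4,r1:3,r2:Add1,r3:Mul2,r4:7
  c8: CDB Mul1=9; issue MUL r3<-Mul1  regs: r0:4,r1:3,r2:Add1,r3:Mul1,r4:7
  c9: CDB Add1=5  regs: r0:4,r1:3,r2:5,r3:Mul1,r4:7
  c10: -  regs: r0:4,r1:3,r2:5,r3:Mul1,r4:7
  c11: -  regs: r0:4,r1:3,r2:5,r3:Mul1,r4:7
  c12: CDB Mul2=28  regs: r0:4,r1:3,r2:5,r3:Mul1,r4:7
  c13: -  regs: r0:4,r1:3,r2:5,r3:Mul1,r4:7
  c14: -  regs: r0:4,r1:3,r2:5,r3:Mul1,r4:7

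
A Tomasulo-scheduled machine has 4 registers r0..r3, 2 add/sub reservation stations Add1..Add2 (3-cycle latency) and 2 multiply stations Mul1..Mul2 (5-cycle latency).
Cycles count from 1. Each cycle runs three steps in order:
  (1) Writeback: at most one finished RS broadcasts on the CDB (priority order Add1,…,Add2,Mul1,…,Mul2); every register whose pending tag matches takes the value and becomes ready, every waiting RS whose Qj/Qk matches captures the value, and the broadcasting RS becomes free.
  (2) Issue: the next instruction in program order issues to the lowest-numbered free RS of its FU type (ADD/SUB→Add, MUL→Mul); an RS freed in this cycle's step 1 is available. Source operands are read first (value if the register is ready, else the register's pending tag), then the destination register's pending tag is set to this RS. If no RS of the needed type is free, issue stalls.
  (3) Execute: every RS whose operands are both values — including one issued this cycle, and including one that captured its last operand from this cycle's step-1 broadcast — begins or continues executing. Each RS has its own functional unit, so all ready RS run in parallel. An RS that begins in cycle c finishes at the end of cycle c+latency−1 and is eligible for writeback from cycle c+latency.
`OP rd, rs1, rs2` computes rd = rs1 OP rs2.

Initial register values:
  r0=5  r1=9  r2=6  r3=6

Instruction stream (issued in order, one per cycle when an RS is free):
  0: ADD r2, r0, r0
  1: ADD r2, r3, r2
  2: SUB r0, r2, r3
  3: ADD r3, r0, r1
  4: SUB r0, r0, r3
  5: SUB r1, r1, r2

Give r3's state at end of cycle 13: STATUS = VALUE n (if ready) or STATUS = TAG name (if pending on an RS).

STATUS = VALUE 19

  c1: issue ADD r2<-Add1  regs: r0:5,r1:9,r2:Add1,r3:6
  c2: issue ADD r2<-Add2  regs: r0:5,r1:9,r2:Add2,r3:6
  c3: stall  regs: r0:5,r1:9,r2:Add2,r3:6
  c4: CDB Add1=10; issue SUB r0<-Add1  regs: r0:Add1,r1:9,r2:Add2,r3:6
  c5: stall  regs: r0:Add1,r1:9,r2:Add2,r3:6
  c6: stall  regs: r0:Add1,r1:9,r2:Add2,r3:6
  c7: CDB Add2=16; issue ADD r3<-Add2  regs: r0:Add1,r1:9,r2:16,r3:Add2
  c8: stall  regs: r0:Add1,r1:9,r2:16,r3:Add2
  c9: stall  regs: r0:Add1,r1:9,r2:16,r3:Add2
  c10: CDB Add1=10; issue SUB r0<-Add1  regs: r0:Add1,r1:9,r2:16,r3:Add2
  c11: stall  regs: r0:Add1,r1:9,r2:16,r3:Add2
  c12: stall  regs: r0:Add1,r1:9,r2:16,r3:Add2
  c13: CDB Add2=19; issue SUB r1<-Add2  regs: r0:Add1,r1:Add2,r2:16,r3:19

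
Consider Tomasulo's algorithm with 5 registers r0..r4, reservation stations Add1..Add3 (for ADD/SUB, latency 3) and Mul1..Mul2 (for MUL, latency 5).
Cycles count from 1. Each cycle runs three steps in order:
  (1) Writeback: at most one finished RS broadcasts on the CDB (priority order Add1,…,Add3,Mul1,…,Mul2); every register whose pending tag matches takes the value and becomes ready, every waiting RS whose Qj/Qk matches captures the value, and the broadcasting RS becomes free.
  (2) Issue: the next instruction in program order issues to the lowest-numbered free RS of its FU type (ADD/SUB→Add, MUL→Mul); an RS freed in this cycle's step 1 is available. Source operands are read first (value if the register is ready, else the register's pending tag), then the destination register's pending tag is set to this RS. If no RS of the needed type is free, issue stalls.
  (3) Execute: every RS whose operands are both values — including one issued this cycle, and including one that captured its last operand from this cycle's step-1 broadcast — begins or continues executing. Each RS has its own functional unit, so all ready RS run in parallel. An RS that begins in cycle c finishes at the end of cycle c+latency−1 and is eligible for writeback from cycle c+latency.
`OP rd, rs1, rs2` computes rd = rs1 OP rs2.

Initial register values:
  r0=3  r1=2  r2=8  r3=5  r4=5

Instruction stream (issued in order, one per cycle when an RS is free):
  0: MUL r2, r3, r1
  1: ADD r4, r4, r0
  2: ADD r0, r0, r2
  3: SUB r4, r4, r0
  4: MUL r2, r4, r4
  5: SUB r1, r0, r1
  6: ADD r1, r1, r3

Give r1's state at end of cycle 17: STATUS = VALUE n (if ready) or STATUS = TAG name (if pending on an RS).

STATUS = VALUE 16

  c1: issue MUL r2<-Mul1  regs: r0:3,r1:2,r2:Mul1,r3:5,r4:5
  c2: issue ADD r4<-Add1  regs: r0:3,r1:2,r2:Mul1,r3:5,r4:Add1
  c3: issue ADD r0<-Add2  regs: r0:Add2,r1:2,r2:Mul1,r3:5,r4:Add1
  c4: issue SUB r4<-Add3  regs: r0:Add2,r1:2,r2:Mul1,r3:5,r4:Add3
  c5: CDB Add1=8; issue MUL r2<-Mul2  regs: r0:Add2,r1:2,r2:Mul2,r3:5,r4:Add3
  c6: CDB Mul1=10; issue SUB r1<-Add1  regs: r0:Add2,r1:Add1,r2:Mul2,r3:5,r4:Add3
  c7: stall  regs: r0:Add2,r1:Add1,r2:Mul2,r3:5,r4:Add3
  c8: stall  regs: r0:Add2,r1:Add1,r2:Mul2,r3:5,r4:Add3
  c9: CDB Add2=13; issue ADD r1<-Add2  regs: r0:13,r1:Add2,r2:Mul2,r3:5,r4:Add3
  c10: -  regs: r0:13,r1:Add2,r2:Mul2,r3:5,r4:Add3
  c11: -  regs: r0:13,r1:Add2,r2:Mul2,r3:5,r4:Add3
  c12: CDB Add1=11  regs: r0:13,r1:Add2,r2:Mul2,r3:5,r4:Add3
  c13: CDB Add3=-5  regs: r0:13,r1:Add2,r2:Mul2,r3:5,r4:-5
  c14: -  regs: r0:13,r1:Add2,r2:Mul2,r3:5,r4:-5
  c15: CDB Add2=16  regs: r0:13,r1:16,r2:Mul2,r3:5,r4:-5
  c16: -  regs: r0:13,r1:16,r2:Mul2,r3:5,r4:-5
  c17: -  regs: r0:13,r1:16,r2:Mul2,r3:5,r4:-5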